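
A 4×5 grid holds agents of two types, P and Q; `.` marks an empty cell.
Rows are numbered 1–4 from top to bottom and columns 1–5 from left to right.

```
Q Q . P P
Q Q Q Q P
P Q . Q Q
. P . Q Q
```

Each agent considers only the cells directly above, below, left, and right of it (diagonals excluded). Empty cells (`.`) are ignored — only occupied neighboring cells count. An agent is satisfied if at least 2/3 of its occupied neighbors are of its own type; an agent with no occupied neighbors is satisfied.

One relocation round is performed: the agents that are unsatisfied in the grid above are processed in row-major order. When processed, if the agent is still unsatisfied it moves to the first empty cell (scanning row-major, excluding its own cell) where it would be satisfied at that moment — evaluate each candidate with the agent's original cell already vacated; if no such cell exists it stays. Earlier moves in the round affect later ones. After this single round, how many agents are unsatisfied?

2

Initially unsatisfied (in order): (1,4), (2,4), (2,5), (3,1), (3,2), (4,2).
  (1,4) → (4,1).
  (2,4): now satisfied by earlier moves; stays.
  (2,5): no empty cell satisfies it; stays.
  (3,1): no empty cell satisfies it; stays.
  (3,2) → (1,3).
  (4,2): now satisfied by earlier moves; stays.
Resulting grid:
Q Q Q . P
Q Q Q Q P
P . . Q Q
P P . Q Q
Unsatisfied now: (2,5), (3,1).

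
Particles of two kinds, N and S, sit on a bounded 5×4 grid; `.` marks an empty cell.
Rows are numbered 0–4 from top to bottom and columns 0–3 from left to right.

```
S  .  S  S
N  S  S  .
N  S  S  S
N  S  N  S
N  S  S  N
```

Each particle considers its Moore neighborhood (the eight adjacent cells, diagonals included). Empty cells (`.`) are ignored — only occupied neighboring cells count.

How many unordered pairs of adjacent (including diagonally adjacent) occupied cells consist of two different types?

20

Scan each occupied cell's neighbors to the right and below (and the two forward diagonals) so each pair is counted once.
From row 0: 1 unlike of 6 pairs (running 1/6).
From row 1: 3 unlike of 10 pairs (running 4/16).
From row 2: 6 unlike of 13 pairs (running 10/29).
From row 3: 8 unlike of 13 pairs (running 18/42).
From row 4: 2 unlike of 3 pairs (running 20/45).
Total adjacent occupied pairs: 45; unlike-type pairs: 20.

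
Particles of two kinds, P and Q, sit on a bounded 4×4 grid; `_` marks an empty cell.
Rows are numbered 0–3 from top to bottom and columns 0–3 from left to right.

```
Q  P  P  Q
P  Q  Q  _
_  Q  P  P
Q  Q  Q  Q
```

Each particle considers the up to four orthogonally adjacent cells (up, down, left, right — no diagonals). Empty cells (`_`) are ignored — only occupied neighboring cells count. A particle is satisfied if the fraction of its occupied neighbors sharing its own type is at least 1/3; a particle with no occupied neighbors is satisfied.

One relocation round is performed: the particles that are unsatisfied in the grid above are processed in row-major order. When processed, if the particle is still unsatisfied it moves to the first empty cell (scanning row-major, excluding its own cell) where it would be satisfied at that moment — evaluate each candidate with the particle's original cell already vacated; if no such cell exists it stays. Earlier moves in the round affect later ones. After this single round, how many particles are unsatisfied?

1

Initially unsatisfied (in order): (0,0), (0,3), (1,0), (2,2).
  (0,0) → (1,3).
  (0,3): now satisfied by earlier moves; stays.
  (1,0) → (0,0).
  (2,2) → (1,0).
Resulting grid:
P P P Q
P Q Q Q
_ Q _ P
Q Q Q Q
Unsatisfied now: (2,3).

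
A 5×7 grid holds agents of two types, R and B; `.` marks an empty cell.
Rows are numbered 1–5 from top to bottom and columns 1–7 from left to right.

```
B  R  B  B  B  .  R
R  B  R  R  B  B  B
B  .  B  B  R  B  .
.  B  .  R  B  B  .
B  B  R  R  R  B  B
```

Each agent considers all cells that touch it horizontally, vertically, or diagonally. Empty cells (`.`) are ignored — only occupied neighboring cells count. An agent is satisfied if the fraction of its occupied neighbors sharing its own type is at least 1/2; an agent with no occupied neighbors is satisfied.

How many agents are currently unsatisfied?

10

(1,1)B 1/3 ✗
(1,2)R 2/5 ✗
(1,3)B 2/5 ✗
(1,4)B 3/5 ✓
(1,5)B 3/4 ✓
(1,7)R 0/2 ✗
(2,1)R 1/4 ✗
(2,2)B 4/7 ✓
(2,3)R 2/7 ✗
(2,4)R 2/8 ✗
(2,5)B 5/7 ✓
(2,6)B 4/6 ✓
(2,7)B 2/3 ✓
(3,1)B 2/3 ✓
(3,3)B 3/6 ✓
(3,4)B 3/7 ✗
(3,5)R 2/8 ✗
(3,6)B 5/6 ✓
(4,2)B 4/5 ✓
(4,4)R 4/7 ✓
(4,5)B 4/8 ✓
(4,6)B 4/6 ✓
(5,1)B 2/2 ✓
(5,2)B 2/3 ✓
(5,3)R 2/4 ✓
(5,4)R 3/4 ✓
(5,5)R 2/5 ✗
(5,6)B 3/4 ✓
(5,7)B 2/2 ✓
Unsatisfied: (1,1), (1,2), (1,3), (1,7), (2,1), (2,3), (2,4), (3,4), (3,5), (5,5) — 10 in total.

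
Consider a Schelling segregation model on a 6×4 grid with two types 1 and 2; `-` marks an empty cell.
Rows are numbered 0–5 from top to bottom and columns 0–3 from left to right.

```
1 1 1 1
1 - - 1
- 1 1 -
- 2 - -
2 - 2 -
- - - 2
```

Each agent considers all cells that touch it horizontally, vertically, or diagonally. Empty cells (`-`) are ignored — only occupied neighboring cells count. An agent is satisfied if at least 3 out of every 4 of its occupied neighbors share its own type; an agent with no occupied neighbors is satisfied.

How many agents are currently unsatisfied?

3

(0,0)1 2/2 ok
(0,1)1 3/3 ok
(0,2)1 3/3 ok
(0,3)1 2/2 ok
(1,0)1 3/3 ok
(1,3)1 3/3 ok
(2,1)1 2/3 unhappy
(2,2)1 2/3 unhappy
(3,1)2 2/4 unhappy
(4,0)2 1/1 ok
(4,2)2 2/2 ok
(5,3)2 1/1 ok
Unsatisfied: (2,1), (2,2), (3,1) — 3 in total.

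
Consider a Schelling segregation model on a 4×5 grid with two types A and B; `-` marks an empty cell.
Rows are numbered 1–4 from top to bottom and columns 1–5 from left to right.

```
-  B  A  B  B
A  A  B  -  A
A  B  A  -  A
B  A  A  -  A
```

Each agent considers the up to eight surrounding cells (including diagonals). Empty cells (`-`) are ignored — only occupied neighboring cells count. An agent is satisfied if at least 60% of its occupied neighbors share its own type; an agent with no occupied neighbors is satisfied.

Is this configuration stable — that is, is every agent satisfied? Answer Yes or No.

No

(1,2)B 1/4 not
(1,3)A 1/4 not
(1,4)B 2/4 not
(1,5)B 1/2 not
(2,1)A 2/4 not
(2,2)A 4/7 not
(2,3)B 3/6 not
(2,5)A 1/3 not
(3,1)A 3/5 satisfied
(3,2)B 2/8 not
(3,3)A 3/5 satisfied
(3,5)A 2/2 satisfied
(4,1)B 1/3 not
(4,2)A 3/5 satisfied
(4,3)A 2/3 satisfied
(4,5)A 1/1 satisfied
For instance (1,2) has only 1/4 same-type neighbors, below 3/5.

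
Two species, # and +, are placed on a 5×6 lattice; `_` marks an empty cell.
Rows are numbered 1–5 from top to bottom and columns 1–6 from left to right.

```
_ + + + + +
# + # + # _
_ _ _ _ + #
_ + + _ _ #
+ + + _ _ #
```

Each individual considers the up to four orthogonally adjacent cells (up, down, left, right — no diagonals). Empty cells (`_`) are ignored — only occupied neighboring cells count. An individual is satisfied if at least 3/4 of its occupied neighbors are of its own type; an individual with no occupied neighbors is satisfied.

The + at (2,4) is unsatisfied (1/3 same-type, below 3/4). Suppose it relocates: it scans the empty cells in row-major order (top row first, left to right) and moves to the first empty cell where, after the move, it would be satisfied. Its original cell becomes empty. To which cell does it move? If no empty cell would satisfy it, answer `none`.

Vacating (2,4). Empty cells in order:
  (1,1): 1/2 same-type → still unsatisfied.
  (2,6): 1/3 same-type → still unsatisfied.
  (3,1): 0/1 same-type → still unsatisfied.
  (3,2): 2/2 same-type → satisfied — stop here.

(3,2)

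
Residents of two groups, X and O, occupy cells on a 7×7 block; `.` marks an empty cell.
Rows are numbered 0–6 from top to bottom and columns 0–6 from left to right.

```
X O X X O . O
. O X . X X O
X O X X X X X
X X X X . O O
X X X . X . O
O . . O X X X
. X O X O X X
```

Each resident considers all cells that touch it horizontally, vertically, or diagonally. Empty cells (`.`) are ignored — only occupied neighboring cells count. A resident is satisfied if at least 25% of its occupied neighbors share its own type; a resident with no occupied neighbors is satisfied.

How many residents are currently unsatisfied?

6

(0,0)X 0/2 unhappy
(0,1)O 1/4 ok
(0,2)X 2/4 ok
(0,3)X 3/4 ok
(0,4)O 0/3 unhappy
(0,6)O 1/2 ok
(1,1)O 2/7 ok
(1,2)X 4/7 ok
(1,4)X 5/6 ok
(1,5)X 4/7 ok
(1,6)O 1/4 ok
(2,0)X 2/4 ok
(2,1)O 1/7 unhappy
(2,2)X 5/7 ok
(2,3)X 6/6 ok
(2,4)X 5/6 ok
(2,5)X 4/7 ok
(2,6)X 2/5 ok
(3,0)X 4/5 ok
(3,1)X 7/8 ok
(3,2)X 6/7 ok
(3,3)X 6/6 ok
(3,5)O 2/6 ok
(3,6)O 2/4 ok
(4,0)X 3/4 ok
(4,1)X 5/6 ok
(4,2)X 4/5 ok
(4,4)X 3/5 ok
(4,6)O 2/4 ok
(5,0)O 0/3 unhappy
(5,3)O 2/6 ok
(5,4)X 4/6 ok
(5,5)X 5/7 ok
(5,6)X 3/4 ok
(6,1)X 0/2 unhappy
(6,2)O 1/3 ok
(6,3)X 1/4 ok
(6,4)O 1/5 unhappy
(6,5)X 4/5 ok
(6,6)X 3/3 ok
Unsatisfied: (0,0), (0,4), (2,1), (5,0), (6,1), (6,4) — 6 in total.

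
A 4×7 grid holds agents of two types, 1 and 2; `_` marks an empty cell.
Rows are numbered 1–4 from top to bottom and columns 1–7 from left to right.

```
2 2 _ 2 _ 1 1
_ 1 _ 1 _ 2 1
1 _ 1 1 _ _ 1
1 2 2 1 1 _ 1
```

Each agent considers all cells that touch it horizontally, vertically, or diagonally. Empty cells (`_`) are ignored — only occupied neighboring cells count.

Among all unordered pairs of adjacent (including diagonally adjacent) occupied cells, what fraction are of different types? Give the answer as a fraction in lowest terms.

13/30

Scan each occupied cell's neighbors to the right and below (and the two forward diagonals) so each pair is counted once.
Row 1: 2(1,1)–2(1,2)= 2(1,1)–1(2,2)≠ 2(1,2)–1(2,2)≠ 2(1,4)–1(2,4)≠ 1(1,6)–1(1,7)= 1(1,6)–2(2,6)≠ 1(1,6)–1(2,7)= 1(1,7)–1(2,7)= 1(1,7)–2(2,6)≠  → 5/9 unlike.
Row 2: 1(2,2)–1(3,3)= 1(2,2)–1(3,1)= 1(2,4)–1(3,4)= 1(2,4)–1(3,3)= 2(2,6)–1(2,7)≠ 2(2,6)–1(3,7)≠ 1(2,7)–1(3,7)=  → 2/7 unlike.
Row 3: 1(3,1)–1(4,1)= 1(3,1)–2(4,2)≠ 1(3,3)–1(3,4)= 1(3,3)–2(4,3)≠ 1(3,3)–1(4,4)= 1(3,3)–2(4,2)≠ 1(3,4)–1(4,4)= 1(3,4)–1(4,5)= 1(3,4)–2(4,3)≠ 1(3,7)–1(4,7)=  → 4/10 unlike.
Row 4: 1(4,1)–2(4,2)≠ 2(4,2)–2(4,3)= 2(4,3)–1(4,4)≠ 1(4,4)–1(4,5)=  → 2/4 unlike.
Total adjacent occupied pairs: 30; unlike-type pairs: 13.
13/30 is already in lowest terms.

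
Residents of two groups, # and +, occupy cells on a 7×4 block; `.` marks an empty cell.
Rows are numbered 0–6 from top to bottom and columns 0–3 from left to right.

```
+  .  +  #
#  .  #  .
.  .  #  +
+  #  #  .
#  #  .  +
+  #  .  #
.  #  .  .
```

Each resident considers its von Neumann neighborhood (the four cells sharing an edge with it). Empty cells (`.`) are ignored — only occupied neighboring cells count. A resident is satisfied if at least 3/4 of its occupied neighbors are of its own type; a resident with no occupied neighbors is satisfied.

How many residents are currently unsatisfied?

14

(0,0)+ 0/1 unhappy
(0,2)+ 0/2 unhappy
(0,3)# 0/1 unhappy
(1,0)# 0/1 unhappy
(1,2)# 1/2 unhappy
(2,2)# 2/3 unhappy
(2,3)+ 0/1 unhappy
(3,0)+ 0/2 unhappy
(3,1)# 2/3 unhappy
(3,2)# 2/2 ok
(4,0)# 1/3 unhappy
(4,1)# 3/3 ok
(4,3)+ 0/1 unhappy
(5,0)+ 0/2 unhappy
(5,1)# 2/3 unhappy
(5,3)# 0/1 unhappy
(6,1)# 1/1 ok
Unsatisfied: (0,0), (0,2), (0,3), (1,0), (1,2), (2,2), (2,3), (3,0), (3,1), (4,0), (4,3), (5,0), (5,1), (5,3) — 14 in total.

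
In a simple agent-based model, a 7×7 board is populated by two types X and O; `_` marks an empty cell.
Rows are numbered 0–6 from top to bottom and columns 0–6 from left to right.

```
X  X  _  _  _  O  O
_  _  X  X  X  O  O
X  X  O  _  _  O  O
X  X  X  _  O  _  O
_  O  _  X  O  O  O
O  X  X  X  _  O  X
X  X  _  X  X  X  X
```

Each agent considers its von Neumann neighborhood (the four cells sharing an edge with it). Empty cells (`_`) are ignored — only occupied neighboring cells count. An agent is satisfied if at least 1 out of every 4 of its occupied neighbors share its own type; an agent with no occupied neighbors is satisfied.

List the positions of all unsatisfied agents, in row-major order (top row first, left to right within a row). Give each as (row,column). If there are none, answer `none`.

(2,2), (4,1), (5,0)

(0,0)X 1/1 ✓
(0,1)X 1/1 ✓
(0,5)O 2/2 ✓
(0,6)O 2/2 ✓
(1,2)X 1/2 ✓
(1,3)X 2/2 ✓
(1,4)X 1/2 ✓
(1,5)O 3/4 ✓
(1,6)O 3/3 ✓
(2,0)X 2/2 ✓
(2,1)X 2/3 ✓
(2,2)O 0/3 ✗
(2,5)O 2/2 ✓
(2,6)O 3/3 ✓
(3,0)X 2/2 ✓
(3,1)X 3/4 ✓
(3,2)X 1/2 ✓
(3,4)O 1/1 ✓
(3,6)O 2/2 ✓
(4,1)O 0/2 ✗
(4,3)X 1/2 ✓
(4,4)O 2/3 ✓
(4,5)O 3/3 ✓
(4,6)O 2/3 ✓
(5,0)O 0/2 ✗
(5,1)X 2/4 ✓
(5,2)X 2/2 ✓
(5,3)X 3/3 ✓
(5,5)O 1/3 ✓
(5,6)X 1/3 ✓
(6,0)X 1/2 ✓
(6,1)X 2/2 ✓
(6,3)X 2/2 ✓
(6,4)X 2/2 ✓
(6,5)X 2/3 ✓
(6,6)X 2/2 ✓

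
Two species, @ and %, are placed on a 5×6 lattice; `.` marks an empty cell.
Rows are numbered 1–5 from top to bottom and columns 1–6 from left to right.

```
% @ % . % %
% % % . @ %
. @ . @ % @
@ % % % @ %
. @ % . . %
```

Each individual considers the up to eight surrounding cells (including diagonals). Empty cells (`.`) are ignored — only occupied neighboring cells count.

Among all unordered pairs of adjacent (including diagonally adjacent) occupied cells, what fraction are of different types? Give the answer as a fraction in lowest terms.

Scan each occupied cell's neighbors to the right and below (and the two forward diagonals) so each pair is counted once.
From row 1: 7 unlike of 14 pairs (running 7/14).
From row 2: 7 unlike of 12 pairs (running 14/26).
From row 3: 8 unlike of 13 pairs (running 22/39).
From row 4: 6 unlike of 13 pairs (running 28/52).
From row 5: 1 unlike of 1 pairs (running 29/53).
Total adjacent occupied pairs: 53; unlike-type pairs: 29.
29/53 is already in lowest terms.

29/53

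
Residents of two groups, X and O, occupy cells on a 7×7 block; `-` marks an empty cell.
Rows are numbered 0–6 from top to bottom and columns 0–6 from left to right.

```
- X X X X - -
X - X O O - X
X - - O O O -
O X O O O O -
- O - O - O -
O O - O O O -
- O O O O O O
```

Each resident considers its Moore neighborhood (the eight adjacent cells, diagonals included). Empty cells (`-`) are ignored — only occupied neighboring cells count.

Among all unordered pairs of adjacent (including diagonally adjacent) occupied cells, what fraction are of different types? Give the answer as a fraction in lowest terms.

Scan each occupied cell's neighbors to the right and below (and the two forward diagonals) so each pair is counted once.
Row 0: X(0,1)–X(0,2)= X(0,1)–X(1,2)= X(0,1)–X(1,0)= X(0,2)–X(0,3)= X(0,2)–X(1,2)= X(0,2)–O(1,3)≠ X(0,3)–X(0,4)= X(0,3)–O(1,3)≠ X(0,3)–O(1,4)≠ X(0,3)–X(1,2)= X(0,4)–O(1,4)≠ X(0,4)–O(1,3)≠  → 5/12 unlike.
Row 1: X(1,0)–X(2,0)= X(1,2)–O(1,3)≠ X(1,2)–O(2,3)≠ O(1,3)–O(1,4)= O(1,3)–O(2,3)= O(1,3)–O(2,4)= O(1,4)–O(2,4)= O(1,4)–O(2,5)= O(1,4)–O(2,3)= X(1,6)–O(2,5)≠  → 3/10 unlike.
Row 2: X(2,0)–O(3,0)≠ X(2,0)–X(3,1)= O(2,3)–O(2,4)= O(2,3)–O(3,3)= O(2,3)–O(3,4)= O(2,3)–O(3,2)= O(2,4)–O(2,5)= O(2,4)–O(3,4)= O(2,4)–O(3,5)= O(2,4)–O(3,3)= O(2,5)–O(3,5)= O(2,5)–O(3,4)=  → 1/12 unlike.
Row 3: O(3,0)–X(3,1)≠ O(3,0)–O(4,1)= X(3,1)–O(3,2)≠ X(3,1)–O(4,1)≠ O(3,2)–O(3,3)= O(3,2)–O(4,3)= O(3,2)–O(4,1)= O(3,3)–O(3,4)= O(3,3)–O(4,3)= O(3,4)–O(3,5)= O(3,4)–O(4,5)= O(3,4)–O(4,3)= O(3,5)–O(4,5)=  → 3/13 unlike.
Row 4: O(4,1)–O(5,1)= O(4,1)–O(5,0)= O(4,3)–O(5,3)= O(4,3)–O(5,4)= O(4,5)–O(5,5)= O(4,5)–O(5,4)=  → 0/6 unlike.
Row 5: O(5,0)–O(5,1)= O(5,0)–O(6,1)= O(5,1)–O(6,1)= O(5,1)–O(6,2)= O(5,3)–O(5,4)= O(5,3)–O(6,3)= O(5,3)–O(6,4)= O(5,3)–O(6,2)= O(5,4)–O(5,5)= O(5,4)–O(6,4)= O(5,4)–O(6,5)= O(5,4)–O(6,3)= O(5,5)–O(6,5)= O(5,5)–O(6,6)= O(5,5)–O(6,4)=  → 0/15 unlike.
Row 6: O(6,1)–O(6,2)= O(6,2)–O(6,3)= O(6,3)–O(6,4)= O(6,4)–O(6,5)= O(6,5)–O(6,6)=  → 0/5 unlike.
Total adjacent occupied pairs: 73; unlike-type pairs: 12.
12/73 is already in lowest terms.

12/73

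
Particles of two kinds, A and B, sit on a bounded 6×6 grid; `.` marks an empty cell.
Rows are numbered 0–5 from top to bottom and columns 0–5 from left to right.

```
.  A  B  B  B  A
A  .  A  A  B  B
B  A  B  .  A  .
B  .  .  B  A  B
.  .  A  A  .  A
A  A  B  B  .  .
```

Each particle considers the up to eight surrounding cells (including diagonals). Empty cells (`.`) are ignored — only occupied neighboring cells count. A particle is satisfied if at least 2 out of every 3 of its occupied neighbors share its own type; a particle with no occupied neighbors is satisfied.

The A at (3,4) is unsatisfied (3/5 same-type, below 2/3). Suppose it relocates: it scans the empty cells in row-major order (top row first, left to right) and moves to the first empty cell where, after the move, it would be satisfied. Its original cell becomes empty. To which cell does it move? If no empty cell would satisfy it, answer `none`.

Vacating (3,4). Empty cells in order:
  (0,0): 2/2 same-type → satisfied — stop here.

(0,0)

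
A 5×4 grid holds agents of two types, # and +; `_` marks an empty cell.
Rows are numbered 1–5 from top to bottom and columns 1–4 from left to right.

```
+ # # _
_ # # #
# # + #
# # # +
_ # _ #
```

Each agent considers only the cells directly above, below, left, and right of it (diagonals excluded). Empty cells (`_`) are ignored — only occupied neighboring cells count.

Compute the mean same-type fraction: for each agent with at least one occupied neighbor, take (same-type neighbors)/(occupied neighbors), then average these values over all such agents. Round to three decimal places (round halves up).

Row 1: (1,1)+ 0/1 · (1,2)# 2/3 · (1,3)# 2/2
Row 2: (2,2)# 3/3 · (2,3)# 3/4 · (2,4)# 2/2
Row 3: (3,1)# 2/2 · (3,2)# 3/4 · (3,3)+ 0/4 · (3,4)# 1/3
Row 4: (4,1)# 2/2 · (4,2)# 4/4 · (4,3)# 1/3 · (4,4)+ 0/3
Row 5: (5,2)# 1/1 · (5,4)# 0/1
Sum over 16 agents: 0/1 + 2/3 + 2/2 + 3/3 + 3/4 + 2/2 + 2/2 + 3/4 + 0/4 + 1/3 + 2/2 + 4/4 + 1/3 + 0/3 + 1/1 + 0/1 = 59/6; mean = 59/6 ÷ 16 = 59/96 = 0.614583… → 0.615.

0.615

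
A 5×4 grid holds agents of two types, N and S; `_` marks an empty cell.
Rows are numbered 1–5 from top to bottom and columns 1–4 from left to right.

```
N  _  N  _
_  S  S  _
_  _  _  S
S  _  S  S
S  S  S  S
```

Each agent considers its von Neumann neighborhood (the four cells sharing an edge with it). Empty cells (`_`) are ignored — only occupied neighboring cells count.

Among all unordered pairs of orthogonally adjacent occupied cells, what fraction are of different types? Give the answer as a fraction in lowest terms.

Scan each occupied cell's neighbors to the right and below so each pair is counted once.
Row 1: N(1,3)–S(2,3)≠  → 1/1 unlike.
Row 2: S(2,2)–S(2,3)=  → 0/1 unlike.
Row 3: S(3,4)–S(4,4)=  → 0/1 unlike.
Row 4: S(4,1)–S(5,1)= S(4,3)–S(4,4)= S(4,3)–S(5,3)= S(4,4)–S(5,4)=  → 0/4 unlike.
Row 5: S(5,1)–S(5,2)= S(5,2)–S(5,3)= S(5,3)–S(5,4)=  → 0/3 unlike.
Total adjacent occupied pairs: 10; unlike-type pairs: 1.
1/10 is already in lowest terms.

1/10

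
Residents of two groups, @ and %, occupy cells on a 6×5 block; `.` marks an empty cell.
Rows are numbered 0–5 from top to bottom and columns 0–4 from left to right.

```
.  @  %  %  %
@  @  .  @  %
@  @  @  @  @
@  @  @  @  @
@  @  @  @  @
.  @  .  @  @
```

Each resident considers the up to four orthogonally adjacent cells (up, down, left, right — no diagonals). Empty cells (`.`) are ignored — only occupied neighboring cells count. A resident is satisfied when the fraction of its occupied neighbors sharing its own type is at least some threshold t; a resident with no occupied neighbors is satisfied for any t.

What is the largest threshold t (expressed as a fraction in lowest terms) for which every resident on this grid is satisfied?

Row 0: (0,1)@ 1/2 · (0,2)% 1/2 · (0,3)% 2/3 · (0,4)% 2/2
Row 1: (1,0)@ 2/2 · (1,1)@ 3/3 · (1,3)@ 1/3 · (1,4)% 1/3
Row 2: (2,0)@ 3/3 · (2,1)@ 4/4 · (2,2)@ 3/3 · (2,3)@ 4/4 · (2,4)@ 2/3
Row 3: (3,0)@ 3/3 · (3,1)@ 4/4 · (3,2)@ 4/4 · (3,3)@ 4/4 · (3,4)@ 3/3
Row 4: (4,0)@ 2/2 · (4,1)@ 4/4 · (4,2)@ 3/3 · (4,3)@ 4/4 · (4,4)@ 3/3
Row 5: (5,1)@ 1/1 · (5,3)@ 2/2 · (5,4)@ 2/2
The smallest same-type fraction is 1/3 at (1,3), which reduces to 1/3. Any threshold above that leaves this resident unsatisfied.

1/3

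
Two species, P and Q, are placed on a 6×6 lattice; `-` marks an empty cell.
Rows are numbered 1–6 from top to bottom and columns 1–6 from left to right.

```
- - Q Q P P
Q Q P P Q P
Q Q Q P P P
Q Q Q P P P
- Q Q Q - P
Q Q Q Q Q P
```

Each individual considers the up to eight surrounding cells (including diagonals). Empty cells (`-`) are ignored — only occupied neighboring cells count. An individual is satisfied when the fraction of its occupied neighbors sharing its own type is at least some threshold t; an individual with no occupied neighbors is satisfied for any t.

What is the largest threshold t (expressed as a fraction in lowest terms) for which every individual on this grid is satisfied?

(1,3)Q 2/4
(1,4)Q 2/5
(1,5)P 3/5
(1,6)P 2/3
(2,1)Q 3/3
(2,2)Q 5/6
(2,3)P 2/7
(2,4)P 4/8
(2,5)Q 1/8
(2,6)P 4/5
(3,1)Q 5/5
(3,2)Q 7/8
(3,3)Q 4/8
(3,4)P 5/8
(3,5)P 7/8
(3,6)P 4/5
(4,1)Q 4/4
(4,2)Q 7/7
(4,3)Q 6/8
(4,4)P 3/7
(4,5)P 6/7
(4,6)P 4/4
(5,2)Q 7/7
(5,3)Q 7/8
(5,4)Q 5/7
(5,6)P 3/4
(6,1)Q 2/2
(6,2)Q 4/4
(6,3)Q 5/5
(6,4)Q 4/4
(6,5)Q 2/4
(6,6)P 1/2
The smallest same-type fraction is 1/8 at (2,5), which reduces to 1/8. Any threshold above that leaves this individual unsatisfied.

1/8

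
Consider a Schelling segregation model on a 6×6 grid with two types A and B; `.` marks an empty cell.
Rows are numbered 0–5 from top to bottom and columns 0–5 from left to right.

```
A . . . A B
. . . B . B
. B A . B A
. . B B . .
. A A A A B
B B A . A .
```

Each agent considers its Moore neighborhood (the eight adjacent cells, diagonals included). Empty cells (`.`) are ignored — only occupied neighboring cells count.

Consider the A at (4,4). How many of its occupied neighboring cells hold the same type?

Occupied neighbors of (4,4): (3,3)=B, (4,3)=A, (4,5)=B, (5,4)=A.
Same type (A): 2 of 4.

2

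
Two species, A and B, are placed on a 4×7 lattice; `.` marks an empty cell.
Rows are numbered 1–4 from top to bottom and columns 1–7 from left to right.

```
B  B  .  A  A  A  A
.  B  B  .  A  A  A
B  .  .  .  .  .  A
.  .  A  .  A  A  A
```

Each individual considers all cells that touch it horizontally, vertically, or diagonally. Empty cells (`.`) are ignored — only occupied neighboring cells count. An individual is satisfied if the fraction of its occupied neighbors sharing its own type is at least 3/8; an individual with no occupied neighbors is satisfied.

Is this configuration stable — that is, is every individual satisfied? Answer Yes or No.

Row 1: (1,1)B 2/2 ✓ · (1,2)B 3/3 ✓ · (1,4)A 2/3 ✓ · (1,5)A 4/4 ✓ · (1,6)A 5/5 ✓ · (1,7)A 3/3 ✓
Row 2: (2,2)B 4/4 ✓ · (2,3)B 2/3 ✓ · (2,5)A 4/4 ✓ · (2,6)A 6/6 ✓ · (2,7)A 4/4 ✓
Row 3: (3,1)B 1/1 ✓ · (3,7)A 4/4 ✓
Row 4: (4,3)A 0/0 ✓ · (4,5)A 1/1 ✓ · (4,6)A 3/3 ✓ · (4,7)A 2/2 ✓
All meet the threshold, so the configuration is stable.

Yes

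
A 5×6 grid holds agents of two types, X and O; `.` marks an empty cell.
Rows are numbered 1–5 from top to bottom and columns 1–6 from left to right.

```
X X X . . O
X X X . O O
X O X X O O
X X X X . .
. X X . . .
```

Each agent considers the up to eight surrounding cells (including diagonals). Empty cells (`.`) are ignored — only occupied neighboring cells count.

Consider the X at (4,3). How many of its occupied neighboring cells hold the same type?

6

Occupied neighbors of (4,3): (3,2)=O, (3,3)=X, (3,4)=X, (4,2)=X, (4,4)=X, (5,2)=X, (5,3)=X.
Same type (X): 6 of 7.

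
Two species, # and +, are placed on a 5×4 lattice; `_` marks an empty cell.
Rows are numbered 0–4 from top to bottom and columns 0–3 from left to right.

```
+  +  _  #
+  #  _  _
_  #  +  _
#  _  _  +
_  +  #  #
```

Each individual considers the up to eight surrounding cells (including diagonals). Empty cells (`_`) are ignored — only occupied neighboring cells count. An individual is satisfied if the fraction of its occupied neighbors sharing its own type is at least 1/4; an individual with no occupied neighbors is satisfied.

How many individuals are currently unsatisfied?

(0,0)+ 2/3 ok
(0,1)+ 2/3 ok
(0,3)# 0/0 ok
(1,0)+ 2/4 ok
(1,1)# 1/5 unhappy
(2,1)# 2/4 ok
(2,2)+ 1/3 ok
(3,0)# 1/2 ok
(3,3)+ 1/3 ok
(4,1)+ 0/2 unhappy
(4,2)# 1/3 ok
(4,3)# 1/2 ok
Unsatisfied: (1,1), (4,1) — 2 in total.

2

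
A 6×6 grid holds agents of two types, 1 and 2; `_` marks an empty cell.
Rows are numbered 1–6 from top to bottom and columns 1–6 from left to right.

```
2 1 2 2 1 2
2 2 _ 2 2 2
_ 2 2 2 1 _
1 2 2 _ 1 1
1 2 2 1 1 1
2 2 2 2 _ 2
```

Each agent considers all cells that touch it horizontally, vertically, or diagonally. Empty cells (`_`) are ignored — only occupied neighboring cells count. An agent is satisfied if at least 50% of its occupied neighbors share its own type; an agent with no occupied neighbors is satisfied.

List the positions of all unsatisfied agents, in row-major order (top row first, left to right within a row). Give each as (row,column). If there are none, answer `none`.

(1,2), (1,5), (3,5), (4,1), (5,1), (5,4), (6,6)

Row 1: (1,1)2 2/3 satisfied · (1,2)1 0/4 not · (1,3)2 3/4 satisfied · (1,4)2 3/4 satisfied · (1,5)1 0/5 not · (1,6)2 2/3 satisfied
Row 2: (2,1)2 3/4 satisfied · (2,2)2 5/6 satisfied · (2,4)2 5/7 satisfied · (2,5)2 5/7 satisfied · (2,6)2 2/4 satisfied
Row 3: (3,2)2 5/6 satisfied · (3,3)2 6/6 satisfied · (3,4)2 4/6 satisfied · (3,5)1 2/6 not
Row 4: (4,1)1 1/4 not · (4,2)2 5/7 satisfied · (4,3)2 6/7 satisfied · (4,5)1 5/6 satisfied · (4,6)1 4/4 satisfied
Row 5: (5,1)1 1/5 not · (5,2)2 6/8 satisfied · (5,3)2 6/7 satisfied · (5,4)1 2/6 not · (5,5)1 4/6 satisfied · (5,6)1 3/4 satisfied
Row 6: (6,1)2 2/3 satisfied · (6,2)2 4/5 satisfied · (6,3)2 4/5 satisfied · (6,4)2 2/4 satisfied · (6,6)2 0/2 not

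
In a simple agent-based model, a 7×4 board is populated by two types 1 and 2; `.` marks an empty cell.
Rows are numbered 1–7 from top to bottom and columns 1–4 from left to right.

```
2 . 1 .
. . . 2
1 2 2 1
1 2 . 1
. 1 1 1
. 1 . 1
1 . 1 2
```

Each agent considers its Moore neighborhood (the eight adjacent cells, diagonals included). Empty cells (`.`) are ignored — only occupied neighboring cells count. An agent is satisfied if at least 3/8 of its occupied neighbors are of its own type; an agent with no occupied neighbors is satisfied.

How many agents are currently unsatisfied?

6

Row 1: (1,1)2 0/0 ok · (1,3)1 0/1 unhappy
Row 2: (2,4)2 1/3 unhappy
Row 3: (3,1)1 1/3 unhappy · (3,2)2 2/4 ok · (3,3)2 3/5 ok · (3,4)1 1/3 unhappy
Row 4: (4,1)1 2/4 ok · (4,2)2 2/6 unhappy · (4,4)1 3/4 ok
Row 5: (5,2)1 3/4 ok · (5,3)1 5/6 ok · (5,4)1 3/3 ok
Row 6: (6,2)1 4/4 ok · (6,4)1 3/4 ok
Row 7: (7,1)1 1/1 ok · (7,3)1 2/3 ok · (7,4)2 0/2 unhappy
Unsatisfied: (1,3), (2,4), (3,1), (3,4), (4,2), (7,4) — 6 in total.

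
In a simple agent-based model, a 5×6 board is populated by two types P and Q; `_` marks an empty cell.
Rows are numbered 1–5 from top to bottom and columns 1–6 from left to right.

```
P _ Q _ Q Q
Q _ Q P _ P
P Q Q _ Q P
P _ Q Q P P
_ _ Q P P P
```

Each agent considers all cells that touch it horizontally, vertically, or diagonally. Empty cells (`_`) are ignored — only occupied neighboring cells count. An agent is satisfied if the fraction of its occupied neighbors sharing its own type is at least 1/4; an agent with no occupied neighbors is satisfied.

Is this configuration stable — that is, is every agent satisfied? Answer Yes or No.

No

(1,1)P 0/1 not
(1,3)Q 1/2 satisfied
(1,5)Q 1/3 satisfied
(1,6)Q 1/2 satisfied
(2,1)Q 1/3 satisfied
(2,3)Q 3/4 satisfied
(2,4)P 0/5 not
(2,6)P 1/4 satisfied
(3,1)P 1/3 satisfied
(3,2)Q 4/6 satisfied
(3,3)Q 4/5 satisfied
(3,5)Q 1/6 not
(3,6)P 3/4 satisfied
(4,1)P 1/2 satisfied
(4,3)Q 4/5 satisfied
(4,4)Q 4/7 satisfied
(4,5)P 5/7 satisfied
(4,6)P 4/5 satisfied
(5,3)Q 2/3 satisfied
(5,4)P 2/5 satisfied
(5,5)P 4/5 satisfied
(5,6)P 3/3 satisfied
For instance (1,1) has only 0/1 same-type neighbors, below 1/4.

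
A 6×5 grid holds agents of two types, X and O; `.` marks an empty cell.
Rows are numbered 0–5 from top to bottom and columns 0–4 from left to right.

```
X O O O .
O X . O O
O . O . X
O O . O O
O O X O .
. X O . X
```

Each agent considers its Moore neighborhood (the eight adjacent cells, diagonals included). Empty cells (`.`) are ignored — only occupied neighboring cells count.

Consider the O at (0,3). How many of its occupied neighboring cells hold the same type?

3

Occupied neighbors of (0,3): (0,2)=O, (1,3)=O, (1,4)=O.
Same type (O): 3 of 3.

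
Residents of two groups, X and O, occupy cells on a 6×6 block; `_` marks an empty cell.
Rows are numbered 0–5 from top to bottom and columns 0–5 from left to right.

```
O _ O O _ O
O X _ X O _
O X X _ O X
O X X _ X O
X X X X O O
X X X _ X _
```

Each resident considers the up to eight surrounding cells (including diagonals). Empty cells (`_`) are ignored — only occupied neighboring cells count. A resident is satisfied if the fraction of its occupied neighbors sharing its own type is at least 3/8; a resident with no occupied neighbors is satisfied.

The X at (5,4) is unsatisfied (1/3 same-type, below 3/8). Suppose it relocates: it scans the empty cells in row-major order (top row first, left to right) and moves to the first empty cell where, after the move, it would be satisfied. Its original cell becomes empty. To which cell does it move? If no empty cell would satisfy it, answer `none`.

(1,2)

Vacating (5,4). Empty cells in order:
  (0,1): 1/4 same-type → still unsatisfied.
  (0,4): 1/4 same-type → still unsatisfied.
  (1,2): 4/6 same-type → satisfied — stop here.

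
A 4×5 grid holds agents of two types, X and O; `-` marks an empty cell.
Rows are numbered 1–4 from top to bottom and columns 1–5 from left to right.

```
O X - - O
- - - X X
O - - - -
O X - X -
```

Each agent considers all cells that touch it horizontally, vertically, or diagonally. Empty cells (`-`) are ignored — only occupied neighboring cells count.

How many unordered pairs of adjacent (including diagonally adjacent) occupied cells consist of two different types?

5

Scan each occupied cell's neighbors to the right and below (and the two forward diagonals) so each pair is counted once.
From row 1: 3 unlike of 3 pairs (running 3/3).
From row 2: 0 unlike of 1 pairs (running 3/4).
From row 3: 1 unlike of 2 pairs (running 4/6).
From row 4: 1 unlike of 1 pairs (running 5/7).
Total adjacent occupied pairs: 7; unlike-type pairs: 5.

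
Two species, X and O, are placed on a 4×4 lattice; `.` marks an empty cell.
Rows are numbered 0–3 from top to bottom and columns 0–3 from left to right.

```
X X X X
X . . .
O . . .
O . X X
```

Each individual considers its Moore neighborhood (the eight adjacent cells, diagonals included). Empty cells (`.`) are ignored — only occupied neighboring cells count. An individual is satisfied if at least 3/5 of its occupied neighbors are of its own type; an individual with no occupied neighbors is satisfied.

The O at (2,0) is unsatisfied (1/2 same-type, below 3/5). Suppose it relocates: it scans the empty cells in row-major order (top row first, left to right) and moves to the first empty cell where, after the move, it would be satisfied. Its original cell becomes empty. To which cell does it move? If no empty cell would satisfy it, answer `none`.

none

Vacating (2,0). Empty cells in order:
  (1,1): 0/4 same-type → still unsatisfied.
  (1,2): 0/3 same-type → still unsatisfied.
  (1,3): 0/2 same-type → still unsatisfied.
  (2,1): 1/3 same-type → still unsatisfied.
  (2,2): 0/2 same-type → still unsatisfied.
  (2,3): 0/2 same-type → still unsatisfied.
  (3,1): 1/2 same-type → still unsatisfied.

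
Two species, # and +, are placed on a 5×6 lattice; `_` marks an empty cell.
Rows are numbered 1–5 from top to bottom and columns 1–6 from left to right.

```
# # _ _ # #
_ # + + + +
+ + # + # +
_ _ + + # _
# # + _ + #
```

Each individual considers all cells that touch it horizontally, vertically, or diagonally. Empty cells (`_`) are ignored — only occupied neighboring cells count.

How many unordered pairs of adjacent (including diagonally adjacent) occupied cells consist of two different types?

Scan each occupied cell's neighbors to the right and below (and the two forward diagonals) so each pair is counted once.
From row 1: 6 unlike of 10 pairs (running 6/10).
From row 2: 8 unlike of 18 pairs (running 14/28).
From row 3: 9 unlike of 14 pairs (running 23/42).
From row 4: 3 unlike of 8 pairs (running 26/50).
From row 5: 2 unlike of 3 pairs (running 28/53).
Total adjacent occupied pairs: 53; unlike-type pairs: 28.

28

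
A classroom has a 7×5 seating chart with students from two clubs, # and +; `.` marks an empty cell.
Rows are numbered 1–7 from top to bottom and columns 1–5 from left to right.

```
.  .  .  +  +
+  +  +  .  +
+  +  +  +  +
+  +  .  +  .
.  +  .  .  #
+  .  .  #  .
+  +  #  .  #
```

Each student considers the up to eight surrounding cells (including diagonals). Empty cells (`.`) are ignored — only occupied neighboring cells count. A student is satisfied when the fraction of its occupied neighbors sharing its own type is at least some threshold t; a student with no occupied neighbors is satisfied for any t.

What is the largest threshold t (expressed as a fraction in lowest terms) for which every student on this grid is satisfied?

(1,4)+ 3/3
(1,5)+ 2/2
(2,1)+ 3/3
(2,2)+ 5/5
(2,3)+ 5/5
(2,5)+ 4/4
(3,1)+ 5/5
(3,2)+ 7/7
(3,3)+ 6/6
(3,4)+ 5/5
(3,5)+ 3/3
(4,1)+ 4/4
(4,2)+ 5/5
(4,4)+ 3/4
(5,2)+ 3/3
(5,5)# 1/2
(6,1)+ 3/3
(6,4)# 3/3
(7,1)+ 2/2
(7,2)+ 2/3
(7,3)# 1/2
(7,5)# 1/1
The smallest same-type fraction is 1/2 at (5,5), which reduces to 1/2. Any threshold above that leaves this student unsatisfied.

1/2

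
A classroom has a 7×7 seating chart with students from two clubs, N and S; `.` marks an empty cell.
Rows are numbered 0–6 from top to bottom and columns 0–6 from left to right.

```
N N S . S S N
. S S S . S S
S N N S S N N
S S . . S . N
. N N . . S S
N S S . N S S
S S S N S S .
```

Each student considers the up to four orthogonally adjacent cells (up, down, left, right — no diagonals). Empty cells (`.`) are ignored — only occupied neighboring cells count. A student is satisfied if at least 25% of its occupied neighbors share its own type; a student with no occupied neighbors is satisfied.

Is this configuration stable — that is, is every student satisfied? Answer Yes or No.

No

Row 0: (0,0)N 1/1 satisfied · (0,1)N 1/3 satisfied · (0,2)S 1/2 satisfied · (0,4)S 1/1 satisfied · (0,5)S 2/3 satisfied · (0,6)N 0/2 not
Row 1: (1,1)S 1/3 satisfied · (1,2)S 3/4 satisfied · (1,3)S 2/2 satisfied · (1,5)S 2/3 satisfied · (1,6)S 1/3 satisfied
Row 2: (2,0)S 1/2 satisfied · (2,1)N 1/4 satisfied · (2,2)N 1/3 satisfied · (2,3)S 2/3 satisfied · (2,4)S 2/3 satisfied · (2,5)N 1/3 satisfied · (2,6)N 2/3 satisfied
Row 3: (3,0)S 2/2 satisfied · (3,1)S 1/3 satisfied · (3,4)S 1/1 satisfied · (3,6)N 1/2 satisfied
Row 4: (4,1)N 1/3 satisfied · (4,2)N 1/2 satisfied · (4,5)S 2/2 satisfied · (4,6)S 2/3 satisfied
Row 5: (5,0)N 0/2 not · (5,1)S 2/4 satisfied · (5,2)S 2/3 satisfied · (5,4)N 0/2 not · (5,5)S 3/4 satisfied · (5,6)S 2/2 satisfied
Row 6: (6,0)S 1/2 satisfied · (6,1)S 3/3 satisfied · (6,2)S 2/3 satisfied · (6,3)N 0/2 not · (6,4)S 1/3 satisfied · (6,5)S 2/2 satisfied
For instance (0,6) has only 0/2 same-type neighbors, below 1/4.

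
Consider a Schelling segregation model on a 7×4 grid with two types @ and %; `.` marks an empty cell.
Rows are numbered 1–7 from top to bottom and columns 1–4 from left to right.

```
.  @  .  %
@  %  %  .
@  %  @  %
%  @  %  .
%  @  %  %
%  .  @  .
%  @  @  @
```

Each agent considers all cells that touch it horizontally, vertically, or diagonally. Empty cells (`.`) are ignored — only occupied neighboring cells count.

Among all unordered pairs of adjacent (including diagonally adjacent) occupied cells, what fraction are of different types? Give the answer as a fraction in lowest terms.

26/51

Scan each occupied cell's neighbors to the right and below (and the two forward diagonals) so each pair is counted once.
From row 1: 2 unlike of 4 pairs (running 2/4).
From row 2: 5 unlike of 10 pairs (running 7/14).
From row 3: 6 unlike of 11 pairs (running 13/25).
From row 4: 6 unlike of 10 pairs (running 19/35).
From row 5: 5 unlike of 8 pairs (running 24/43).
From row 6: 1 unlike of 5 pairs (running 25/48).
From row 7: 1 unlike of 3 pairs (running 26/51).
Total adjacent occupied pairs: 51; unlike-type pairs: 26.
26/51 is already in lowest terms.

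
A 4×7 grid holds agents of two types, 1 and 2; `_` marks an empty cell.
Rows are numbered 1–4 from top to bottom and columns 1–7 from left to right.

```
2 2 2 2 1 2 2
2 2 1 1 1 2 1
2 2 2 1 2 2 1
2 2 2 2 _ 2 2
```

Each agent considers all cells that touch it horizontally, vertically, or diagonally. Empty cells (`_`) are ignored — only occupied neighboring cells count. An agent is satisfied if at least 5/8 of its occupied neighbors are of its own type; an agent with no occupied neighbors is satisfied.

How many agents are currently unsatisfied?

13

(1,1)2 3/3 ✓
(1,2)2 4/5 ✓
(1,3)2 3/5 ✗
(1,4)2 1/5 ✗
(1,5)1 2/5 ✗
(1,6)2 2/5 ✗
(1,7)2 2/3 ✓
(2,1)2 5/5 ✓
(2,2)2 7/8 ✓
(2,3)1 2/8 ✗
(2,4)1 4/8 ✗
(2,5)1 3/8 ✗
(2,6)2 4/8 ✗
(2,7)1 1/5 ✗
(3,1)2 5/5 ✓
(3,2)2 7/8 ✓
(3,3)2 5/8 ✓
(3,4)1 3/7 ✗
(3,5)2 4/7 ✗
(3,6)2 4/7 ✗
(3,7)1 1/5 ✗
(4,1)2 3/3 ✓
(4,2)2 5/5 ✓
(4,3)2 4/5 ✓
(4,4)2 3/4 ✓
(4,6)2 3/4 ✓
(4,7)2 2/3 ✓
Unsatisfied: (1,3), (1,4), (1,5), (1,6), (2,3), (2,4), (2,5), (2,6), (2,7), (3,4), (3,5), (3,6), (3,7) — 13 in total.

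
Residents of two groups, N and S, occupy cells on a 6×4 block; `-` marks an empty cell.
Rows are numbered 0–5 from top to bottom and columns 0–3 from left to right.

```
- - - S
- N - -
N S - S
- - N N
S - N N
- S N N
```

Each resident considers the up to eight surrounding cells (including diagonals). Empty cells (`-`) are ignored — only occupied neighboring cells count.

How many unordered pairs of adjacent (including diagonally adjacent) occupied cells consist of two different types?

7

Scan each occupied cell's neighbors to the right and below (and the two forward diagonals) so each pair is counted once.
Row 1: N(1,1)–S(2,1)≠ N(1,1)–N(2,0)=  → 1/2 unlike.
Row 2: N(2,0)–S(2,1)≠ S(2,1)–N(3,2)≠ S(2,3)–N(3,3)≠ S(2,3)–N(3,2)≠  → 4/4 unlike.
Row 3: N(3,2)–N(3,3)= N(3,2)–N(4,2)= N(3,2)–N(4,3)= N(3,3)–N(4,3)= N(3,3)–N(4,2)=  → 0/5 unlike.
Row 4: S(4,0)–S(5,1)= N(4,2)–N(4,3)= N(4,2)–N(5,2)= N(4,2)–N(5,3)= N(4,2)–S(5,1)≠ N(4,3)–N(5,3)= N(4,3)–N(5,2)=  → 1/7 unlike.
Row 5: S(5,1)–N(5,2)≠ N(5,2)–N(5,3)=  → 1/2 unlike.
Total adjacent occupied pairs: 20; unlike-type pairs: 7.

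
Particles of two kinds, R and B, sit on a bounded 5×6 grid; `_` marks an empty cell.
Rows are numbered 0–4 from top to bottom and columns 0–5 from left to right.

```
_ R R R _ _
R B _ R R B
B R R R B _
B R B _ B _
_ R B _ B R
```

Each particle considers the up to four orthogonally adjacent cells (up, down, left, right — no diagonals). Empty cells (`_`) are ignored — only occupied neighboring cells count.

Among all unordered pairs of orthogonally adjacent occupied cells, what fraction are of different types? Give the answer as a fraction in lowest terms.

Scan each occupied cell's neighbors to the right and below so each pair is counted once.
Row 0: R(0,1)–R(0,2)= R(0,1)–B(1,1)≠ R(0,2)–R(0,3)= R(0,3)–R(1,3)=  → 1/4 unlike.
Row 1: R(1,0)–B(1,1)≠ R(1,0)–B(2,0)≠ B(1,1)–R(2,1)≠ R(1,3)–R(1,4)= R(1,3)–R(2,3)= R(1,4)–B(1,5)≠ R(1,4)–B(2,4)≠  → 5/7 unlike.
Row 2: B(2,0)–R(2,1)≠ B(2,0)–B(3,0)= R(2,1)–R(2,2)= R(2,1)–R(3,1)= R(2,2)–R(2,3)= R(2,2)–B(3,2)≠ R(2,3)–B(2,4)≠ B(2,4)–B(3,4)=  → 3/8 unlike.
Row 3: B(3,0)–R(3,1)≠ R(3,1)–B(3,2)≠ R(3,1)–R(4,1)= B(3,2)–B(4,2)= B(3,4)–B(4,4)=  → 2/5 unlike.
Row 4: R(4,1)–B(4,2)≠ B(4,4)–R(4,5)≠  → 2/2 unlike.
Total adjacent occupied pairs: 26; unlike-type pairs: 13.
13/26 reduces to 1/2.

1/2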